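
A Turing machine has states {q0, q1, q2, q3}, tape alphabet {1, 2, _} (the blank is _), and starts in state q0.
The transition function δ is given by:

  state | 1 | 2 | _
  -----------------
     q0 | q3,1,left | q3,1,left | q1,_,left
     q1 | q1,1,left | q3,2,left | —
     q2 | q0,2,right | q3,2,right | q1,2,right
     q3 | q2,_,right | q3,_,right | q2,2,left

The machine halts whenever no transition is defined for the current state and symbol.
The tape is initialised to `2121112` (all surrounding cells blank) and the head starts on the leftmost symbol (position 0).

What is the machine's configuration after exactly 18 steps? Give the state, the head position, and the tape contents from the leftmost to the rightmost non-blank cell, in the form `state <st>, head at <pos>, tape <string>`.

state q3, head at 6, tape 1

q0 | __[2]121112   read 2 → write 1, move left, go to q3
q3 | _[_]1121112   read _ → write 2, move left, go to q2
q2 | [_]21121112   read _ → write 2, move right, go to q1
q1 | 2[2]1121112   read 2 → write 2, move left, go to q3
q3 | [2]21121112   read 2 → write _, move right, go to q3
q3 | _[2]1121112   read 2 → write _, move right, go to q3
q3 | __[1]121112   read 1 → write _, move right, go to q2
q2 | ___[1]21112   read 1 → write 2, move right, go to q0
q0 | ___2[2]1112   read 2 → write 1, move left, go to q3
q3 | ___[2]11112   read 2 → write _, move right, go to q3
q3 | ____[1]1112   read 1 → write _, move right, go to q2
q2 | _____[1]112   read 1 → write 2, move right, go to q0
q0 | _____2[1]12   read 1 → write 1, move left, go to q3
q3 | _____[2]112   read 2 → write _, move right, go to q3
q3 | ______[1]12   read 1 → write _, move right, go to q2
q2 | _______[1]2   read 1 → write 2, move right, go to q0
q0 | _______2[2]   read 2 → write 1, move left, go to q3
q3 | _______[2]1   read 2 → write _, move right, go to q3
q3 | ________[1]
After 18 steps: state q3, head at 6, tape 1.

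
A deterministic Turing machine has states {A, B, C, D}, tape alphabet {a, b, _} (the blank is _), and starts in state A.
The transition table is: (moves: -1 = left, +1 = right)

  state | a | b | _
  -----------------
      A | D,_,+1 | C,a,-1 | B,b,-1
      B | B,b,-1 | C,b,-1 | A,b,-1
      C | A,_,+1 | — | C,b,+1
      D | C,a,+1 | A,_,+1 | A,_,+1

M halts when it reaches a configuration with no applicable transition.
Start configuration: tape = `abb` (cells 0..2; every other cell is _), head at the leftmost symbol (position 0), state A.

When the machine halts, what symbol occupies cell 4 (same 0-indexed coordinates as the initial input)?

state=A head=0 tape=[a]bb__   (A,a)→(D,_,+1)
state=D head=1 tape=_[b]b__   (D,b)→(A,_,+1)
state=A head=2 tape=__[b]__   (A,b)→(C,a,-1)
state=C head=1 tape=_[_]a__   (C,_)→(C,b,+1)
state=C head=2 tape=_b[a]__   (C,a)→(A,_,+1)
state=A head=3 tape=_b_[_]_   (A,_)→(B,b,-1)
state=B head=2 tape=_b[_]b_   (B,_)→(A,b,-1)
state=A head=1 tape=_[b]bb_   (A,b)→(C,a,-1)
state=C head=0 tape=[_]abb_   (C,_)→(C,b,+1)
state=C head=1 tape=b[a]bb_   (C,a)→(A,_,+1)
state=A head=2 tape=b_[b]b_   (A,b)→(C,a,-1)
state=C head=1 tape=b[_]ab_   (C,_)→(C,b,+1)
state=C head=2 tape=bb[a]b_   (C,a)→(A,_,+1)
state=A head=3 tape=bb_[b]_   (A,b)→(C,a,-1)
state=C head=2 tape=bb[_]a_   (C,_)→(C,b,+1)
state=C head=3 tape=bbb[a]_   (C,a)→(A,_,+1)
state=A head=4 tape=bbb_[_]   (A,_)→(B,b,-1)
state=B head=3 tape=bbb[_]b   (B,_)→(A,b,-1)
state=A head=2 tape=bb[b]bb   (A,b)→(C,a,-1)
state=C head=1 tape=b[b]abb
Cell 4 holds b when M halts.

b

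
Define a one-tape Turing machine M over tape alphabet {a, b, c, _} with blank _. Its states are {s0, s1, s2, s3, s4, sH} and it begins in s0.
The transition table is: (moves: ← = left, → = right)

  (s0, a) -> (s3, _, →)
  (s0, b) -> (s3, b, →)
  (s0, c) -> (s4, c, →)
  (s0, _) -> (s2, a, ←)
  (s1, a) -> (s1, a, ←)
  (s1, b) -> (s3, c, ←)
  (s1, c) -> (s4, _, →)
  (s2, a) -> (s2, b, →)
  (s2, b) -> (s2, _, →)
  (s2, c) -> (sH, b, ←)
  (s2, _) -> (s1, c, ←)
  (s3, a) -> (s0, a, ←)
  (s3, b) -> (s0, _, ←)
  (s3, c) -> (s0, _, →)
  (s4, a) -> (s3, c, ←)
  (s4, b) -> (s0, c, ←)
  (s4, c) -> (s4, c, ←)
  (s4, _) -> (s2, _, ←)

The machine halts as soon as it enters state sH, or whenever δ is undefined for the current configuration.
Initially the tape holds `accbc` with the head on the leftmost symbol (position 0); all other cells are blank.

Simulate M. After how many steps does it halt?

9

s0 | _[a]ccbc   read a → write _, move →, go to s3
s3 | __[c]cbc   read c → write _, move →, go to s0
s0 | ___[c]bc   read c → write c, move →, go to s4
s4 | ___c[b]c   read b → write c, move ←, go to s0
s0 | ___[c]cc   read c → write c, move →, go to s4
s4 | ___c[c]c   read c → write c, move ←, go to s4
s4 | ___[c]cc   read c → write c, move ←, go to s4
s4 | __[_]ccc   read _ → write _, move ←, go to s2
s2 | _[_]_ccc   read _ → write c, move ←, go to s1
s1 | [_]c_ccc
M halts after 9 transitions.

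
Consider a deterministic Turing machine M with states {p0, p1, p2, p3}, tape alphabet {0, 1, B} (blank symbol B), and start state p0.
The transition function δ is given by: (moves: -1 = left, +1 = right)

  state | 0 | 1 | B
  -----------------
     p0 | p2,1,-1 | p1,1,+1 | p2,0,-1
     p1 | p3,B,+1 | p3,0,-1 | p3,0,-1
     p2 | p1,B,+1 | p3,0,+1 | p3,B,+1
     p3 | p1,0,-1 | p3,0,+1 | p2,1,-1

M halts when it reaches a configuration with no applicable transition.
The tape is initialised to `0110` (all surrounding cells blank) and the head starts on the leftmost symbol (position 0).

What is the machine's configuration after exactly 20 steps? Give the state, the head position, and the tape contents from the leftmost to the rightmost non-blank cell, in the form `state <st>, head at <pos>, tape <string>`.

state p3, head at -2, tape 00000

p0 | BB[0]110   read 0 → write 1, move -1, go to p2
p2 | B[B]1110   read B → write B, move +1, go to p3
p3 | BB[1]110   read 1 → write 0, move +1, go to p3
p3 | BB0[1]10   read 1 → write 0, move +1, go to p3
p3 | BB00[1]0   read 1 → write 0, move +1, go to p3
p3 | BB000[0]   read 0 → write 0, move -1, go to p1
p1 | BB00[0]0   read 0 → write B, move +1, go to p3
p3 | BB00B[0]   read 0 → write 0, move -1, go to p1
p1 | BB00[B]0   read B → write 0, move -1, go to p3
p3 | BB0[0]00   read 0 → write 0, move -1, go to p1
p1 | BB[0]000   read 0 → write B, move +1, go to p3
p3 | BBB[0]00   read 0 → write 0, move -1, go to p1
p1 | BB[B]000   read B → write 0, move -1, go to p3
p3 | B[B]0000   read B → write 1, move -1, go to p2
p2 | [B]10000   read B → write B, move +1, go to p3
p3 | B[1]0000   read 1 → write 0, move +1, go to p3
p3 | B0[0]000   read 0 → write 0, move -1, go to p1
p1 | B[0]0000   read 0 → write B, move +1, go to p3
p3 | BB[0]000   read 0 → write 0, move -1, go to p1
p1 | B[B]0000   read B → write 0, move -1, go to p3
p3 | [B]00000
After 20 steps: state p3, head at -2, tape 00000.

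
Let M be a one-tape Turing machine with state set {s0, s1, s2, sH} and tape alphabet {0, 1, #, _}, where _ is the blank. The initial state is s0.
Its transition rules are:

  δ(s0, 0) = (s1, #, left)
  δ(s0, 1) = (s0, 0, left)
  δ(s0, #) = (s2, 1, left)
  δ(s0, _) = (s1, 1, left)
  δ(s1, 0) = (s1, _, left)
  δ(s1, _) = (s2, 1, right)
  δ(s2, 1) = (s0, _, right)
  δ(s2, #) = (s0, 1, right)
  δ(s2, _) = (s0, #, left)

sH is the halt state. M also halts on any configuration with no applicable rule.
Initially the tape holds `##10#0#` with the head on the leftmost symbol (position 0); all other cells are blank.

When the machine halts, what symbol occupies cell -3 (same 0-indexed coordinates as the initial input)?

1

s0 | _____[#]#10#0#   read # → write 1, move left, go to s2
s2 | ____[_]1#10#0#   read _ → write #, move left, go to s0
s0 | ___[_]#1#10#0#   read _ → write 1, move left, go to s1
s1 | __[_]1#1#10#0#   read _ → write 1, move right, go to s2
s2 | __1[1]#1#10#0#   read 1 → write _, move right, go to s0
s0 | __1_[#]1#10#0#   read # → write 1, move left, go to s2
s2 | __1[_]11#10#0#   read _ → write #, move left, go to s0
s0 | __[1]#11#10#0#   read 1 → write 0, move left, go to s0
s0 | _[_]0#11#10#0#   read _ → write 1, move left, go to s1
s1 | [_]10#11#10#0#   read _ → write 1, move right, go to s2
s2 | 1[1]0#11#10#0#   read 1 → write _, move right, go to s0
s0 | 1_[0]#11#10#0#   read 0 → write #, move left, go to s1
s1 | 1[_]##11#10#0#   read _ → write 1, move right, go to s2
s2 | 11[#]#11#10#0#   read # → write 1, move right, go to s0
s0 | 111[#]11#10#0#   read # → write 1, move left, go to s2
s2 | 11[1]111#10#0#   read 1 → write _, move right, go to s0
s0 | 11_[1]11#10#0#   read 1 → write 0, move left, go to s0
s0 | 11[_]011#10#0#   read _ → write 1, move left, go to s1
s1 | 1[1]1011#10#0#
Cell -3 holds 1 when M halts.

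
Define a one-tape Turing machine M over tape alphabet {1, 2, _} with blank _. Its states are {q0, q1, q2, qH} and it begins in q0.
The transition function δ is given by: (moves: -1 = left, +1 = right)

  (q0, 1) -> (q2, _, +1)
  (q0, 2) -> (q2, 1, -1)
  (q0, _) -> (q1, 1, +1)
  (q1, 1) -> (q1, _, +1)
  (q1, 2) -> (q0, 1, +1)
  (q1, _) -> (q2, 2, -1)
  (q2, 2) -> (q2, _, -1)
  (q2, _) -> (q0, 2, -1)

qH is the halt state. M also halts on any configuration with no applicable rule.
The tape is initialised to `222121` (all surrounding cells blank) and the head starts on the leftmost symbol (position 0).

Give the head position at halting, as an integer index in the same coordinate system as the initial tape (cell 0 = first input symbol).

q0 | ___[2]22121   read 2 → write 1, move -1, go to q2
q2 | __[_]122121   read _ → write 2, move -1, go to q0
q0 | _[_]2122121   read _ → write 1, move +1, go to q1
q1 | _1[2]122121   read 2 → write 1, move +1, go to q0
q0 | _11[1]22121   read 1 → write _, move +1, go to q2
q2 | _11_[2]2121   read 2 → write _, move -1, go to q2
q2 | _11[_]_2121   read _ → write 2, move -1, go to q0
q0 | _1[1]2_2121   read 1 → write _, move +1, go to q2
q2 | _1_[2]_2121   read 2 → write _, move -1, go to q2
q2 | _1[_]__2121   read _ → write 2, move -1, go to q0
q0 | _[1]2__2121   read 1 → write _, move +1, go to q2
q2 | __[2]__2121   read 2 → write _, move -1, go to q2
q2 | _[_]___2121   read _ → write 2, move -1, go to q0
q0 | [_]2___2121   read _ → write 1, move +1, go to q1
q1 | 1[2]___2121   read 2 → write 1, move +1, go to q0
q0 | 11[_]__2121   read _ → write 1, move +1, go to q1
q1 | 111[_]_2121   read _ → write 2, move -1, go to q2
q2 | 11[1]2_2121
At halt the head is at cell -1.

-1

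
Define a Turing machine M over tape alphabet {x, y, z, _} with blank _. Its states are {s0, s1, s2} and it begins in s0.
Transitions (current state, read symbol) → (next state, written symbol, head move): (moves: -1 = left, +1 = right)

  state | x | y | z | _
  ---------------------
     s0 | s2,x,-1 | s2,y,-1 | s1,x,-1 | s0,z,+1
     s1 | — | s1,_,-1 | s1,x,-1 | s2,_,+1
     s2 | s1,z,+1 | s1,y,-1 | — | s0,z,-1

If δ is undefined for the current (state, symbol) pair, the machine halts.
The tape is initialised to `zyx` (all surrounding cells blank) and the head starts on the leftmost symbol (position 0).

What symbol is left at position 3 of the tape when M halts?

x

s0 | _[z]yx__   read z → write x, move -1, go to s1
s1 | [_]xyx__   read _ → write _, move +1, go to s2
s2 | _[x]yx__   read x → write z, move +1, go to s1
s1 | _z[y]x__   read y → write _, move -1, go to s1
s1 | _[z]_x__   read z → write x, move -1, go to s1
s1 | [_]x_x__   read _ → write _, move +1, go to s2
s2 | _[x]_x__   read x → write z, move +1, go to s1
s1 | _z[_]x__   read _ → write _, move +1, go to s2
s2 | _z_[x]__   read x → write z, move +1, go to s1
s1 | _z_z[_]_   read _ → write _, move +1, go to s2
s2 | _z_z_[_]   read _ → write z, move -1, go to s0
s0 | _z_z[_]z   read _ → write z, move +1, go to s0
s0 | _z_zz[z]   read z → write x, move -1, go to s1
s1 | _z_z[z]x   read z → write x, move -1, go to s1
s1 | _z_[z]xx   read z → write x, move -1, go to s1
s1 | _z[_]xxx   read _ → write _, move +1, go to s2
s2 | _z_[x]xx   read x → write z, move +1, go to s1
s1 | _z_z[x]x
Cell 3 holds x when M halts.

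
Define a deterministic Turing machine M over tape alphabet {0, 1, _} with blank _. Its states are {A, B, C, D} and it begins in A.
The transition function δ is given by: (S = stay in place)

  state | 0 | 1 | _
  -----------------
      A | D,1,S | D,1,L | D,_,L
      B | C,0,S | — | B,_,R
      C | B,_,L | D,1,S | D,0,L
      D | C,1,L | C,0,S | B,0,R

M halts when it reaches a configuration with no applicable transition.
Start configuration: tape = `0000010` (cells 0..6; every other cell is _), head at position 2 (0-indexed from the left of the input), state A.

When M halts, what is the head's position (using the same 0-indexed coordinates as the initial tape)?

5

A | _00[0]0010   read 0 → write 1, move S, go to D
D | _00[1]0010   read 1 → write 0, move S, go to C
C | _00[0]0010   read 0 → write _, move L, go to B
B | _0[0]_0010   read 0 → write 0, move S, go to C
C | _0[0]_0010   read 0 → write _, move L, go to B
B | _[0]__0010   read 0 → write 0, move S, go to C
C | _[0]__0010   read 0 → write _, move L, go to B
B | [_]___0010   read _ → write _, move R, go to B
B | _[_]__0010   read _ → write _, move R, go to B
B | __[_]_0010   read _ → write _, move R, go to B
B | ___[_]0010   read _ → write _, move R, go to B
B | ____[0]010   read 0 → write 0, move S, go to C
C | ____[0]010   read 0 → write _, move L, go to B
B | ___[_]_010   read _ → write _, move R, go to B
B | ____[_]010   read _ → write _, move R, go to B
B | _____[0]10   read 0 → write 0, move S, go to C
C | _____[0]10   read 0 → write _, move L, go to B
B | ____[_]_10   read _ → write _, move R, go to B
B | _____[_]10   read _ → write _, move R, go to B
B | ______[1]0
At halt the head is at cell 5.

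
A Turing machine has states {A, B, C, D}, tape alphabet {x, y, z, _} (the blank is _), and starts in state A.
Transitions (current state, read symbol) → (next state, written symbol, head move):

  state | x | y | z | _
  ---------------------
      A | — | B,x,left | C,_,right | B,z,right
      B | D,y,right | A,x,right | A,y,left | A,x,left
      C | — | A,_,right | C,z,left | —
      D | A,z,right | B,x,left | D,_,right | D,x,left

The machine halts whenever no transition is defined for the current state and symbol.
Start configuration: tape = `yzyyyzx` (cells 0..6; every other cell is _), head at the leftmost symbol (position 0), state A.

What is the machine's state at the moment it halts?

A | __[y]zyyyzx   read y → write x, move left, go to B
B | _[_]xzyyyzx   read _ → write x, move left, go to A
A | [_]xxzyyyzx   read _ → write z, move right, go to B
B | z[x]xzyyyzx   read x → write y, move right, go to D
D | zy[x]zyyyzx   read x → write z, move right, go to A
A | zyz[z]yyyzx   read z → write _, move right, go to C
C | zyz_[y]yyzx   read y → write _, move right, go to A
A | zyz__[y]yzx   read y → write x, move left, go to B
B | zyz_[_]xyzx   read _ → write x, move left, go to A
A | zyz[_]xxyzx   read _ → write z, move right, go to B
B | zyzz[x]xyzx   read x → write y, move right, go to D
D | zyzzy[x]yzx   read x → write z, move right, go to A
A | zyzzyz[y]zx   read y → write x, move left, go to B
B | zyzzy[z]xzx   read z → write y, move left, go to A
A | zyzz[y]yxzx   read y → write x, move left, go to B
B | zyz[z]xyxzx   read z → write y, move left, go to A
A | zy[z]yxyxzx   read z → write _, move right, go to C
C | zy_[y]xyxzx   read y → write _, move right, go to A
A | zy__[x]yxzx
No transition is defined for (A, x); M halts in state A.

A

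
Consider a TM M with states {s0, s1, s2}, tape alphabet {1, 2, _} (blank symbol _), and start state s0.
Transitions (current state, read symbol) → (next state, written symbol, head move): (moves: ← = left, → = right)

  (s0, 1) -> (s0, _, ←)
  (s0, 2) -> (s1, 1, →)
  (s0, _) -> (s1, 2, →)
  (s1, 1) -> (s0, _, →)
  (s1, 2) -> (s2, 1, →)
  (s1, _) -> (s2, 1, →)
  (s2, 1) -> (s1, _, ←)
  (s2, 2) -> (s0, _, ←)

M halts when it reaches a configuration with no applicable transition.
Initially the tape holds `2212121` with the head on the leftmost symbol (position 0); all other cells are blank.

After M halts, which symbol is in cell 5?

s0 | [2]212121__   read 2 → write 1, move →, go to s1
s1 | 1[2]12121__   read 2 → write 1, move →, go to s2
s2 | 11[1]2121__   read 1 → write _, move ←, go to s1
s1 | 1[1]_2121__   read 1 → write _, move →, go to s0
s0 | 1_[_]2121__   read _ → write 2, move →, go to s1
s1 | 1_2[2]121__   read 2 → write 1, move →, go to s2
s2 | 1_21[1]21__   read 1 → write _, move ←, go to s1
s1 | 1_2[1]_21__   read 1 → write _, move →, go to s0
s0 | 1_2_[_]21__   read _ → write 2, move →, go to s1
s1 | 1_2_2[2]1__   read 2 → write 1, move →, go to s2
s2 | 1_2_21[1]__   read 1 → write _, move ←, go to s1
s1 | 1_2_2[1]___   read 1 → write _, move →, go to s0
s0 | 1_2_2_[_]__   read _ → write 2, move →, go to s1
s1 | 1_2_2_2[_]_   read _ → write 1, move →, go to s2
s2 | 1_2_2_21[_]
Cell 5 holds _ when M halts.

_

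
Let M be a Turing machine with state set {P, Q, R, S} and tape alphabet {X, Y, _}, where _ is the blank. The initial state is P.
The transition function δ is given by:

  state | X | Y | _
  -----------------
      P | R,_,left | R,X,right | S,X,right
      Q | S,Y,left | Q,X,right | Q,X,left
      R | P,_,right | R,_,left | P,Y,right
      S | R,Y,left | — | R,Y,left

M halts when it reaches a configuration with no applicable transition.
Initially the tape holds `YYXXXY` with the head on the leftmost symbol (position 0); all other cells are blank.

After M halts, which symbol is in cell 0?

_

state=P head=0 tape=[Y]YXXXY   (P,Y)→(R,X,right)
state=R head=1 tape=X[Y]XXXY   (R,Y)→(R,_,left)
state=R head=0 tape=[X]_XXXY   (R,X)→(P,_,right)
state=P head=1 tape=_[_]XXXY   (P,_)→(S,X,right)
state=S head=2 tape=_X[X]XXY   (S,X)→(R,Y,left)
state=R head=1 tape=_[X]YXXY   (R,X)→(P,_,right)
state=P head=2 tape=__[Y]XXY   (P,Y)→(R,X,right)
state=R head=3 tape=__X[X]XY   (R,X)→(P,_,right)
state=P head=4 tape=__X_[X]Y   (P,X)→(R,_,left)
state=R head=3 tape=__X[_]_Y   (R,_)→(P,Y,right)
state=P head=4 tape=__XY[_]Y   (P,_)→(S,X,right)
state=S head=5 tape=__XYX[Y]
Cell 0 holds _ when M halts.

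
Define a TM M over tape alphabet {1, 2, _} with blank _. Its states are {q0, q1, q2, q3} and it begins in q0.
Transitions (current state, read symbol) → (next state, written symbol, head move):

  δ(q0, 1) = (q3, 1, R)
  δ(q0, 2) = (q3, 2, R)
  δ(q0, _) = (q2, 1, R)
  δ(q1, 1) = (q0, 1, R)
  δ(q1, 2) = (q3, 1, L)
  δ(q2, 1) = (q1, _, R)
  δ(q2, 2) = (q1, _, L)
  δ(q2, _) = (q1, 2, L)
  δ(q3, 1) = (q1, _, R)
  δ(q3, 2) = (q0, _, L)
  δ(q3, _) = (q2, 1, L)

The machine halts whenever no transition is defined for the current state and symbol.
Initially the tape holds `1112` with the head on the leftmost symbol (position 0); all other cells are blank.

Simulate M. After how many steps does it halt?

state=q0 head=0 tape=[1]112__   (q0,1)→(q3,1,R)
state=q3 head=1 tape=1[1]12__   (q3,1)→(q1,_,R)
state=q1 head=2 tape=1_[1]2__   (q1,1)→(q0,1,R)
state=q0 head=3 tape=1_1[2]__   (q0,2)→(q3,2,R)
state=q3 head=4 tape=1_12[_]_   (q3,_)→(q2,1,L)
state=q2 head=3 tape=1_1[2]1_   (q2,2)→(q1,_,L)
state=q1 head=2 tape=1_[1]_1_   (q1,1)→(q0,1,R)
state=q0 head=3 tape=1_1[_]1_   (q0,_)→(q2,1,R)
state=q2 head=4 tape=1_11[1]_   (q2,1)→(q1,_,R)
state=q1 head=5 tape=1_11_[_]
M halts after 9 transitions.

9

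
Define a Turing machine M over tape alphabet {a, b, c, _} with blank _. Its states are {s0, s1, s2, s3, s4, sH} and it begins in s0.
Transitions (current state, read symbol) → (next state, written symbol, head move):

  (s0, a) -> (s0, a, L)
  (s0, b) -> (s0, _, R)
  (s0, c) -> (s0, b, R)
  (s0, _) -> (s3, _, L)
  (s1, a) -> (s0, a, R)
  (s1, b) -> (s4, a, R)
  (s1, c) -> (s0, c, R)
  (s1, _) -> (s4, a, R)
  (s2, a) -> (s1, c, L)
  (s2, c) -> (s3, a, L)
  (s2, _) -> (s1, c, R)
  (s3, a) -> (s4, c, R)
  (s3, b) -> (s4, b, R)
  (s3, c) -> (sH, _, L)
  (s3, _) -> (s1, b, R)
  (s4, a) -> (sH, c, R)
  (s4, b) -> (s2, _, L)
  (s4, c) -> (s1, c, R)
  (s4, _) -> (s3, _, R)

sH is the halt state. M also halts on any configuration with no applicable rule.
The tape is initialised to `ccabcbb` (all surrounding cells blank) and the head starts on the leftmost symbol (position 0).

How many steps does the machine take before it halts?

17

state=s0 head=0 tape=[c]cabcbb   (s0,c)→(s0,b,R)
state=s0 head=1 tape=b[c]abcbb   (s0,c)→(s0,b,R)
state=s0 head=2 tape=bb[a]bcbb   (s0,a)→(s0,a,L)
state=s0 head=1 tape=b[b]abcbb   (s0,b)→(s0,_,R)
state=s0 head=2 tape=b_[a]bcbb   (s0,a)→(s0,a,L)
state=s0 head=1 tape=b[_]abcbb   (s0,_)→(s3,_,L)
state=s3 head=0 tape=[b]_abcbb   (s3,b)→(s4,b,R)
state=s4 head=1 tape=b[_]abcbb   (s4,_)→(s3,_,R)
state=s3 head=2 tape=b_[a]bcbb   (s3,a)→(s4,c,R)
state=s4 head=3 tape=b_c[b]cbb   (s4,b)→(s2,_,L)
state=s2 head=2 tape=b_[c]_cbb   (s2,c)→(s3,a,L)
state=s3 head=1 tape=b[_]a_cbb   (s3,_)→(s1,b,R)
state=s1 head=2 tape=bb[a]_cbb   (s1,a)→(s0,a,R)
state=s0 head=3 tape=bba[_]cbb   (s0,_)→(s3,_,L)
state=s3 head=2 tape=bb[a]_cbb   (s3,a)→(s4,c,R)
state=s4 head=3 tape=bbc[_]cbb   (s4,_)→(s3,_,R)
state=s3 head=4 tape=bbc_[c]bb   (s3,c)→(sH,_,L)
state=sH head=3 tape=bbc[_]_bb
M halts after 17 transitions.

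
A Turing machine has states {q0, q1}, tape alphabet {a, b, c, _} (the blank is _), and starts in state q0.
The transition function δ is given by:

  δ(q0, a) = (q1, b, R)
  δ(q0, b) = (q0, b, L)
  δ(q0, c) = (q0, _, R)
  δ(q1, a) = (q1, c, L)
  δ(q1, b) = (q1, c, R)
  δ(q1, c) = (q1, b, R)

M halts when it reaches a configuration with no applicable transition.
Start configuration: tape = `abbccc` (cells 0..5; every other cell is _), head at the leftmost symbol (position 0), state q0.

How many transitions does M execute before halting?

state=q0 head=0 tape=[a]bbccc_   (q0,a)→(q1,b,R)
state=q1 head=1 tape=b[b]bccc_   (q1,b)→(q1,c,R)
state=q1 head=2 tape=bc[b]ccc_   (q1,b)→(q1,c,R)
state=q1 head=3 tape=bcc[c]cc_   (q1,c)→(q1,b,R)
state=q1 head=4 tape=bccb[c]c_   (q1,c)→(q1,b,R)
state=q1 head=5 tape=bccbb[c]_   (q1,c)→(q1,b,R)
state=q1 head=6 tape=bccbbb[_]
M halts after 6 transitions.

6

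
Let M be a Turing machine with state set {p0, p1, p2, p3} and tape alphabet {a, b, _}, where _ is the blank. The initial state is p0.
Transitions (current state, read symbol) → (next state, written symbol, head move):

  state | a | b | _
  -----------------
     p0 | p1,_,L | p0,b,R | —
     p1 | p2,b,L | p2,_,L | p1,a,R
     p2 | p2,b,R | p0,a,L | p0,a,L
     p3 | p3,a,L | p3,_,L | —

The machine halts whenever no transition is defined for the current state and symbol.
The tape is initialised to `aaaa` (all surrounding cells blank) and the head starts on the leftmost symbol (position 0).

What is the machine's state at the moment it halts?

p0

state=p0 head=0 tape=___[a]aaa   (p0,a)→(p1,_,L)
state=p1 head=-1 tape=__[_]_aaa   (p1,_)→(p1,a,R)
state=p1 head=0 tape=__a[_]aaa   (p1,_)→(p1,a,R)
state=p1 head=1 tape=__aa[a]aa   (p1,a)→(p2,b,L)
state=p2 head=0 tape=__a[a]baa   (p2,a)→(p2,b,R)
state=p2 head=1 tape=__ab[b]aa   (p2,b)→(p0,a,L)
state=p0 head=0 tape=__a[b]aaa   (p0,b)→(p0,b,R)
state=p0 head=1 tape=__ab[a]aa   (p0,a)→(p1,_,L)
state=p1 head=0 tape=__a[b]_aa   (p1,b)→(p2,_,L)
state=p2 head=-1 tape=__[a]__aa   (p2,a)→(p2,b,R)
state=p2 head=0 tape=__b[_]_aa   (p2,_)→(p0,a,L)
state=p0 head=-1 tape=__[b]a_aa   (p0,b)→(p0,b,R)
state=p0 head=0 tape=__b[a]_aa   (p0,a)→(p1,_,L)
state=p1 head=-1 tape=__[b]__aa   (p1,b)→(p2,_,L)
state=p2 head=-2 tape=_[_]___aa   (p2,_)→(p0,a,L)
state=p0 head=-3 tape=[_]a___aa
No transition is defined for (p0, _); M halts in state p0.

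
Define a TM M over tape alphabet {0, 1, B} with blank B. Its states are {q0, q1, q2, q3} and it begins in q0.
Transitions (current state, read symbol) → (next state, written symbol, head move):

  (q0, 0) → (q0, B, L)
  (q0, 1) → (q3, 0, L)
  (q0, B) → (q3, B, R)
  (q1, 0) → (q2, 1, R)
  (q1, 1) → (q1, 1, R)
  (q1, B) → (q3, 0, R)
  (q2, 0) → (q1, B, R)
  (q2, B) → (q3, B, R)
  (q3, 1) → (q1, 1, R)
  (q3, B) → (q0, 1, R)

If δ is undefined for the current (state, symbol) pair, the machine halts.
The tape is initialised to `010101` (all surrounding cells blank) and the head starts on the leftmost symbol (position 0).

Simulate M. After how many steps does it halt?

state=q0 head=0 tape=B[0]10101   (q0,0)→(q0,B,L)
state=q0 head=-1 tape=[B]B10101   (q0,B)→(q3,B,R)
state=q3 head=0 tape=B[B]10101   (q3,B)→(q0,1,R)
state=q0 head=1 tape=B1[1]0101   (q0,1)→(q3,0,L)
state=q3 head=0 tape=B[1]00101   (q3,1)→(q1,1,R)
state=q1 head=1 tape=B1[0]0101   (q1,0)→(q2,1,R)
state=q2 head=2 tape=B11[0]101   (q2,0)→(q1,B,R)
state=q1 head=3 tape=B11B[1]01   (q1,1)→(q1,1,R)
state=q1 head=4 tape=B11B1[0]1   (q1,0)→(q2,1,R)
state=q2 head=5 tape=B11B11[1]
M halts after 9 transitions.

9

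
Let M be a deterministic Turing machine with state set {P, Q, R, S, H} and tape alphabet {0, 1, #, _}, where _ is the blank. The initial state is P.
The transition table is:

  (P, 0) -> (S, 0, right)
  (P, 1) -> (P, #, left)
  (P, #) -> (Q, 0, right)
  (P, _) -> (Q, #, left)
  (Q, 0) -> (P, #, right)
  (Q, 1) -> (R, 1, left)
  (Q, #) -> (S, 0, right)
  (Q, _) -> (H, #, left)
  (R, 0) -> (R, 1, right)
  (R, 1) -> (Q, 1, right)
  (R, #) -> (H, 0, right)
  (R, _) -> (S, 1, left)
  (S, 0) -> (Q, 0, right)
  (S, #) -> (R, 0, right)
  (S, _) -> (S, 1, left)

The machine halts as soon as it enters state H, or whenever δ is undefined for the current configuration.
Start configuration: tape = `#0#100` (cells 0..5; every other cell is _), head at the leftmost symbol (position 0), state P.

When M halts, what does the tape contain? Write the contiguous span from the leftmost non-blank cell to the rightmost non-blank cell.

P | [#]0#100__   read # → write 0, move right, go to Q
Q | 0[0]#100__   read 0 → write #, move right, go to P
P | 0#[#]100__   read # → write 0, move right, go to Q
Q | 0#0[1]00__   read 1 → write 1, move left, go to R
R | 0#[0]100__   read 0 → write 1, move right, go to R
R | 0#1[1]00__   read 1 → write 1, move right, go to Q
Q | 0#11[0]0__   read 0 → write #, move right, go to P
P | 0#11#[0]__   read 0 → write 0, move right, go to S
S | 0#11#0[_]_   read _ → write 1, move left, go to S
S | 0#11#[0]1_   read 0 → write 0, move right, go to Q
Q | 0#11#0[1]_   read 1 → write 1, move left, go to R
R | 0#11#[0]1_   read 0 → write 1, move right, go to R
R | 0#11#1[1]_   read 1 → write 1, move right, go to Q
Q | 0#11#11[_]   read _ → write #, move left, go to H
H | 0#11#1[1]#
The non-blank tape span at halt is 0#11#11#.

0#11#11#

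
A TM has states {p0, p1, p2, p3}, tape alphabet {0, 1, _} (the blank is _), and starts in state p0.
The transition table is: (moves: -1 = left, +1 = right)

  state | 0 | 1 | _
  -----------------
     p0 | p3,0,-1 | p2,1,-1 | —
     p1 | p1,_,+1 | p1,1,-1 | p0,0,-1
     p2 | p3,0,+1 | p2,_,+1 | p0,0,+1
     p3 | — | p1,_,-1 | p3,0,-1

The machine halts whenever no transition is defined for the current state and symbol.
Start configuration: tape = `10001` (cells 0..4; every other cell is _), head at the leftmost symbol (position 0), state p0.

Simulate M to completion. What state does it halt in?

state=p0 head=0 tape=_[1]0001   (p0,1)→(p2,1,-1)
state=p2 head=-1 tape=[_]10001   (p2,_)→(p0,0,+1)
state=p0 head=0 tape=0[1]0001   (p0,1)→(p2,1,-1)
state=p2 head=-1 tape=[0]10001   (p2,0)→(p3,0,+1)
state=p3 head=0 tape=0[1]0001   (p3,1)→(p1,_,-1)
state=p1 head=-1 tape=[0]_0001   (p1,0)→(p1,_,+1)
state=p1 head=0 tape=_[_]0001   (p1,_)→(p0,0,-1)
state=p0 head=-1 tape=[_]00001
No transition is defined for (p0, _); M halts in state p0.

p0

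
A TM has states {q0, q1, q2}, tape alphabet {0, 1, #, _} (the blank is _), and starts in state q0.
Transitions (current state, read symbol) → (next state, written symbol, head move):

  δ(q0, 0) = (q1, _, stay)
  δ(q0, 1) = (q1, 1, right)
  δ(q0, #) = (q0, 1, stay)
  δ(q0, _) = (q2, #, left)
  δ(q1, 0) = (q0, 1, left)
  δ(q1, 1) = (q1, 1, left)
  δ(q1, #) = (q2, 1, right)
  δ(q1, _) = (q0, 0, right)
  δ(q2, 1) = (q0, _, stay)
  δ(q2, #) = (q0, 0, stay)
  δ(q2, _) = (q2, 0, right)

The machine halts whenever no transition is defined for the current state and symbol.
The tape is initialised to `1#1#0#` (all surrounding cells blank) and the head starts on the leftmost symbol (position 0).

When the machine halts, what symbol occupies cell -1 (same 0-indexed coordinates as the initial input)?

state=q0 head=0 tape=_[1]#1#0#__   (q0,1)→(q1,1,right)
state=q1 head=1 tape=_1[#]1#0#__   (q1,#)→(q2,1,right)
state=q2 head=2 tape=_11[1]#0#__   (q2,1)→(q0,_,stay)
state=q0 head=2 tape=_11[_]#0#__   (q0,_)→(q2,#,left)
state=q2 head=1 tape=_1[1]##0#__   (q2,1)→(q0,_,stay)
state=q0 head=1 tape=_1[_]##0#__   (q0,_)→(q2,#,left)
state=q2 head=0 tape=_[1]###0#__   (q2,1)→(q0,_,stay)
state=q0 head=0 tape=_[_]###0#__   (q0,_)→(q2,#,left)
state=q2 head=-1 tape=[_]####0#__   (q2,_)→(q2,0,right)
state=q2 head=0 tape=0[#]###0#__   (q2,#)→(q0,0,stay)
state=q0 head=0 tape=0[0]###0#__   (q0,0)→(q1,_,stay)
state=q1 head=0 tape=0[_]###0#__   (q1,_)→(q0,0,right)
state=q0 head=1 tape=00[#]##0#__   (q0,#)→(q0,1,stay)
state=q0 head=1 tape=00[1]##0#__   (q0,1)→(q1,1,right)
state=q1 head=2 tape=001[#]#0#__   (q1,#)→(q2,1,right)
state=q2 head=3 tape=0011[#]0#__   (q2,#)→(q0,0,stay)
state=q0 head=3 tape=0011[0]0#__   (q0,0)→(q1,_,stay)
state=q1 head=3 tape=0011[_]0#__   (q1,_)→(q0,0,right)
state=q0 head=4 tape=00110[0]#__   (q0,0)→(q1,_,stay)
state=q1 head=4 tape=00110[_]#__   (q1,_)→(q0,0,right)
state=q0 head=5 tape=001100[#]__   (q0,#)→(q0,1,stay)
state=q0 head=5 tape=001100[1]__   (q0,1)→(q1,1,right)
state=q1 head=6 tape=0011001[_]_   (q1,_)→(q0,0,right)
state=q0 head=7 tape=00110010[_]   (q0,_)→(q2,#,left)
state=q2 head=6 tape=0011001[0]#
Cell -1 holds 0 when M halts.

0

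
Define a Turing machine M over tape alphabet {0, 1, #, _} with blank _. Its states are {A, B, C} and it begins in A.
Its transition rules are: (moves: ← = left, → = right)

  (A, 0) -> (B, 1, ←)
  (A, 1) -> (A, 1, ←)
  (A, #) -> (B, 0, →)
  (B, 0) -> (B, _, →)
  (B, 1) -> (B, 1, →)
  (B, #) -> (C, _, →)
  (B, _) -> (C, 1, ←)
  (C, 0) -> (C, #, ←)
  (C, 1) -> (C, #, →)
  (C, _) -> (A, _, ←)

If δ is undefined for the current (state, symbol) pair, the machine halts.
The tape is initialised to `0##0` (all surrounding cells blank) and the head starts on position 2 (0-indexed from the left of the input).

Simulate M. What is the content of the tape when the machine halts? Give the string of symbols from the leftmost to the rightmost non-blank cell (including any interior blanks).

state=A head=2 tape=___0#[#]0_   (A,#)→(B,0,→)
state=B head=3 tape=___0#0[0]_   (B,0)→(B,_,→)
state=B head=4 tape=___0#0_[_]   (B,_)→(C,1,←)
state=C head=3 tape=___0#0[_]1   (C,_)→(A,_,←)
state=A head=2 tape=___0#[0]_1   (A,0)→(B,1,←)
state=B head=1 tape=___0[#]1_1   (B,#)→(C,_,→)
state=C head=2 tape=___0_[1]_1   (C,1)→(C,#,→)
state=C head=3 tape=___0_#[_]1   (C,_)→(A,_,←)
state=A head=2 tape=___0_[#]_1   (A,#)→(B,0,→)
state=B head=3 tape=___0_0[_]1   (B,_)→(C,1,←)
state=C head=2 tape=___0_[0]11   (C,0)→(C,#,←)
state=C head=1 tape=___0[_]#11   (C,_)→(A,_,←)
state=A head=0 tape=___[0]_#11   (A,0)→(B,1,←)
state=B head=-1 tape=__[_]1_#11   (B,_)→(C,1,←)
state=C head=-2 tape=_[_]11_#11   (C,_)→(A,_,←)
state=A head=-3 tape=[_]_11_#11
The non-blank tape span at halt is 11_#11.

11_#11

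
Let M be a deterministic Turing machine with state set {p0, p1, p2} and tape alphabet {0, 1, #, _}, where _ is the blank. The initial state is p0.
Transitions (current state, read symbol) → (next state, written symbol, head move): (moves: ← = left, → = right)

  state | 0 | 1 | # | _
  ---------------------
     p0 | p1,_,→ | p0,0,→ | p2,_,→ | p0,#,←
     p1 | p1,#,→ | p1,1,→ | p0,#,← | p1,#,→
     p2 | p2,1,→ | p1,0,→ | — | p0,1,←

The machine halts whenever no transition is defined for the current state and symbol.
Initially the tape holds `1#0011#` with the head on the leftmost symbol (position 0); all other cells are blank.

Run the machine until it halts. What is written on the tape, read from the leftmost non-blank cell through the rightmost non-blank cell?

0_10_##1

state=p0 head=0 tape=[1]#0011#_   (p0,1)→(p0,0,→)
state=p0 head=1 tape=0[#]0011#_   (p0,#)→(p2,_,→)
state=p2 head=2 tape=0_[0]011#_   (p2,0)→(p2,1,→)
state=p2 head=3 tape=0_1[0]11#_   (p2,0)→(p2,1,→)
state=p2 head=4 tape=0_11[1]1#_   (p2,1)→(p1,0,→)
state=p1 head=5 tape=0_110[1]#_   (p1,1)→(p1,1,→)
state=p1 head=6 tape=0_1101[#]_   (p1,#)→(p0,#,←)
state=p0 head=5 tape=0_110[1]#_   (p0,1)→(p0,0,→)
state=p0 head=6 tape=0_1100[#]_   (p0,#)→(p2,_,→)
state=p2 head=7 tape=0_1100_[_]   (p2,_)→(p0,1,←)
state=p0 head=6 tape=0_1100[_]1   (p0,_)→(p0,#,←)
state=p0 head=5 tape=0_110[0]#1   (p0,0)→(p1,_,→)
state=p1 head=6 tape=0_110_[#]1   (p1,#)→(p0,#,←)
state=p0 head=5 tape=0_110[_]#1   (p0,_)→(p0,#,←)
state=p0 head=4 tape=0_11[0]##1   (p0,0)→(p1,_,→)
state=p1 head=5 tape=0_11_[#]#1   (p1,#)→(p0,#,←)
state=p0 head=4 tape=0_11[_]##1   (p0,_)→(p0,#,←)
state=p0 head=3 tape=0_1[1]###1   (p0,1)→(p0,0,→)
state=p0 head=4 tape=0_10[#]##1   (p0,#)→(p2,_,→)
state=p2 head=5 tape=0_10_[#]#1
The non-blank tape span at halt is 0_10_##1.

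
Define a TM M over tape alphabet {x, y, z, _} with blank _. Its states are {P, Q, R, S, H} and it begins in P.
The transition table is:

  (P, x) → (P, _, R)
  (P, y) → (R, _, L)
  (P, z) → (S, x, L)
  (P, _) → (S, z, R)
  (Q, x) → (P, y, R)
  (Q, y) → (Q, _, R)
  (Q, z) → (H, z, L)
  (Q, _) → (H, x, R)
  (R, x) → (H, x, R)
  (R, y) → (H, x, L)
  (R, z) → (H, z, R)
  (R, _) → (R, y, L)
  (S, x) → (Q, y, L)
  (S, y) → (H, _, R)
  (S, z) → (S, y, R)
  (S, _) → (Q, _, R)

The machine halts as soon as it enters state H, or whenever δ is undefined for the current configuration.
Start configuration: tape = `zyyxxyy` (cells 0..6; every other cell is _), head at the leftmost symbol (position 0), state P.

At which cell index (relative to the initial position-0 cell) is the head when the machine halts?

-1

P | _[z]yyxxyy   read z → write x, move L, go to S
S | [_]xyyxxyy   read _ → write _, move R, go to Q
Q | _[x]yyxxyy   read x → write y, move R, go to P
P | _y[y]yxxyy   read y → write _, move L, go to R
R | _[y]_yxxyy   read y → write x, move L, go to H
H | [_]x_yxxyy
At halt the head is at cell -1.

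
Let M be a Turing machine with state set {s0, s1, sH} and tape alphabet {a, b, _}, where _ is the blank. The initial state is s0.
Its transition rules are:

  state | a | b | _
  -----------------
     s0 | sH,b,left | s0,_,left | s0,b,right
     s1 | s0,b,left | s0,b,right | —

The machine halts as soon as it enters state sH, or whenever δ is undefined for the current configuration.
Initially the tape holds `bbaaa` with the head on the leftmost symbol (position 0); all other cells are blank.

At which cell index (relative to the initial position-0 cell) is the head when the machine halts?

state=s0 head=0 tape=__[b]baaa   (s0,b)→(s0,_,left)
state=s0 head=-1 tape=_[_]_baaa   (s0,_)→(s0,b,right)
state=s0 head=0 tape=_b[_]baaa   (s0,_)→(s0,b,right)
state=s0 head=1 tape=_bb[b]aaa   (s0,b)→(s0,_,left)
state=s0 head=0 tape=_b[b]_aaa   (s0,b)→(s0,_,left)
state=s0 head=-1 tape=_[b]__aaa   (s0,b)→(s0,_,left)
state=s0 head=-2 tape=[_]___aaa   (s0,_)→(s0,b,right)
state=s0 head=-1 tape=b[_]__aaa   (s0,_)→(s0,b,right)
state=s0 head=0 tape=bb[_]_aaa   (s0,_)→(s0,b,right)
state=s0 head=1 tape=bbb[_]aaa   (s0,_)→(s0,b,right)
state=s0 head=2 tape=bbbb[a]aa   (s0,a)→(sH,b,left)
state=sH head=1 tape=bbb[b]baa
At halt the head is at cell 1.

1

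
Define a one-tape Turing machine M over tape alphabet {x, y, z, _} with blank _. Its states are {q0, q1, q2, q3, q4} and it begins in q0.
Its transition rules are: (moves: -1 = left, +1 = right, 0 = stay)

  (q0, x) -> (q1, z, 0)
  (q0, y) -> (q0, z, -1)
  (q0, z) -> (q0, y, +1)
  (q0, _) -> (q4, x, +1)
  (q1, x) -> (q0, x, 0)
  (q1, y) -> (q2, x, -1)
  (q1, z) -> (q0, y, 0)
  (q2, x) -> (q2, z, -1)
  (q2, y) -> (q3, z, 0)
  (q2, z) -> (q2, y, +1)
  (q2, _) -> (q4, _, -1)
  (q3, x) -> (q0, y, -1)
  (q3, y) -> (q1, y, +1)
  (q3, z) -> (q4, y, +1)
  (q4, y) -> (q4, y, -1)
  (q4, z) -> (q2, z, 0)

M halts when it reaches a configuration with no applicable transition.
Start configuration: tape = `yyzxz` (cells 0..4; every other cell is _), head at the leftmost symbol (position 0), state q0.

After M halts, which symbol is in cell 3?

q0 | _[y]yzxz_   read y → write z, move -1, go to q0
q0 | [_]zyzxz_   read _ → write x, move +1, go to q4
q4 | x[z]yzxz_   read z → write z, move 0, go to q2
q2 | x[z]yzxz_   read z → write y, move +1, go to q2
q2 | xy[y]zxz_   read y → write z, move 0, go to q3
q3 | xy[z]zxz_   read z → write y, move +1, go to q4
q4 | xyy[z]xz_   read z → write z, move 0, go to q2
q2 | xyy[z]xz_   read z → write y, move +1, go to q2
q2 | xyyy[x]z_   read x → write z, move -1, go to q2
q2 | xyy[y]zz_   read y → write z, move 0, go to q3
q3 | xyy[z]zz_   read z → write y, move +1, go to q4
q4 | xyyy[z]z_   read z → write z, move 0, go to q2
q2 | xyyy[z]z_   read z → write y, move +1, go to q2
q2 | xyyyy[z]_   read z → write y, move +1, go to q2
q2 | xyyyyy[_]   read _ → write _, move -1, go to q4
q4 | xyyyy[y]_   read y → write y, move -1, go to q4
q4 | xyyy[y]y_   read y → write y, move -1, go to q4
q4 | xyy[y]yy_   read y → write y, move -1, go to q4
q4 | xy[y]yyy_   read y → write y, move -1, go to q4
q4 | x[y]yyyy_   read y → write y, move -1, go to q4
q4 | [x]yyyyy_
Cell 3 holds y when M halts.

y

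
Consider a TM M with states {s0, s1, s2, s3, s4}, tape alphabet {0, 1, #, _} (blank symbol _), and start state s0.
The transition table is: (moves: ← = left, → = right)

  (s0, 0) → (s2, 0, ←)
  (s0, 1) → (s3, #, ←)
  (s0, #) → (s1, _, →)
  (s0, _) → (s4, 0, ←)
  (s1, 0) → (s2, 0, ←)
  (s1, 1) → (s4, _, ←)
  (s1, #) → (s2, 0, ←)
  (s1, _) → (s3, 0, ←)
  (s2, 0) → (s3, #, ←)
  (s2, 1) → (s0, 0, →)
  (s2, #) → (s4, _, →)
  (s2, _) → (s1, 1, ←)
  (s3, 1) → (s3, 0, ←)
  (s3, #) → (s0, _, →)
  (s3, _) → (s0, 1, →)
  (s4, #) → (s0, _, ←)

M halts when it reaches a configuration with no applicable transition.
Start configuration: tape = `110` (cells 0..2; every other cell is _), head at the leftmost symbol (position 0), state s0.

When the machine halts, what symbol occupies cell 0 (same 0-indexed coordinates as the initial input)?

state=s0 head=0 tape=_[1]10   (s0,1)→(s3,#,←)
state=s3 head=-1 tape=[_]#10   (s3,_)→(s0,1,→)
state=s0 head=0 tape=1[#]10   (s0,#)→(s1,_,→)
state=s1 head=1 tape=1_[1]0   (s1,1)→(s4,_,←)
state=s4 head=0 tape=1[_]_0
Cell 0 holds _ when M halts.

_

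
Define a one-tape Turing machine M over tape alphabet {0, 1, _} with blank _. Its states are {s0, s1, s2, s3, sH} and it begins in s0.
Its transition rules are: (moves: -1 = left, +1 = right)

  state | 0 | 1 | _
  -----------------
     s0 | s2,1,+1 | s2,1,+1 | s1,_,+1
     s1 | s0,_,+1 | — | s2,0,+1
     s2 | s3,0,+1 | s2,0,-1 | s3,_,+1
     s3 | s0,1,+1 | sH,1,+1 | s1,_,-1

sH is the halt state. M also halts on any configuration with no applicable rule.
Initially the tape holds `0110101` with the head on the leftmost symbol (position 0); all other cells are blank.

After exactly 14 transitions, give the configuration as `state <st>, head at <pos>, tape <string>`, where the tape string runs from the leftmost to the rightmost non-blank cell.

state s0, head at 4, tape 1101101

s0 | _[0]110101   read 0 → write 1, move +1, go to s2
s2 | _1[1]10101   read 1 → write 0, move -1, go to s2
s2 | _[1]010101   read 1 → write 0, move -1, go to s2
s2 | [_]0010101   read _ → write _, move +1, go to s3
s3 | _[0]010101   read 0 → write 1, move +1, go to s0
s0 | _1[0]10101   read 0 → write 1, move +1, go to s2
s2 | _11[1]0101   read 1 → write 0, move -1, go to s2
s2 | _1[1]00101   read 1 → write 0, move -1, go to s2
s2 | _[1]000101   read 1 → write 0, move -1, go to s2
s2 | [_]0000101   read _ → write _, move +1, go to s3
s3 | _[0]000101   read 0 → write 1, move +1, go to s0
s0 | _1[0]00101   read 0 → write 1, move +1, go to s2
s2 | _11[0]0101   read 0 → write 0, move +1, go to s3
s3 | _110[0]101   read 0 → write 1, move +1, go to s0
s0 | _1101[1]01
After 14 steps: state s0, head at 4, tape 1101101.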